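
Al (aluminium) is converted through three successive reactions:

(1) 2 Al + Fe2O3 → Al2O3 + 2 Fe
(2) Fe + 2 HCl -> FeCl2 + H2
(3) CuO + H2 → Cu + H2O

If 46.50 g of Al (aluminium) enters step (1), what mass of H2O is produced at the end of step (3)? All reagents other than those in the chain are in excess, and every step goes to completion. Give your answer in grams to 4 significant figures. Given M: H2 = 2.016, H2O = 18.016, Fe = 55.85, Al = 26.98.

n(Al) = 46.50 / 26.98 = 1.7235 mol.
Reaction (1): Al→Fe ratio 2:2 ⇒ n(Fe) = 1.7235 mol.
Reaction (2): Fe→H2 ratio 1:1 ⇒ n(H2) = 1.7235 mol.
Reaction (3): H2→H2O ratio 1:1 ⇒ n(H2O) = 1.7235 mol.
Mass of H2O = 1.7235 × 18.016 = 31.051 g.

31.05 g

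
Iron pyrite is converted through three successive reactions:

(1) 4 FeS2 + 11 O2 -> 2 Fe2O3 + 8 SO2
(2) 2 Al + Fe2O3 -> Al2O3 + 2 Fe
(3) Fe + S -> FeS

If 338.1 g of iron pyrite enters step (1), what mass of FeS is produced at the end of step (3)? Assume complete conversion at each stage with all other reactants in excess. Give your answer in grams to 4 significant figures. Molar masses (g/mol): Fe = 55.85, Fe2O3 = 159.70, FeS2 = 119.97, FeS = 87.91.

n(FeS2) = 338.1 / 119.97 = 2.8182 mol.
Reaction (1): FeS2→Fe2O3 ratio 4:2 ⇒ n(Fe2O3) = 1.4091 mol.
Reaction (2): Fe2O3→Fe ratio 1:2 ⇒ n(Fe) = 2.8182 mol.
Reaction (3): Fe→FeS ratio 1:1 ⇒ n(FeS) = 2.8182 mol.
Mass of FeS = 2.8182 × 87.91 = 247.75 g.

247.7 g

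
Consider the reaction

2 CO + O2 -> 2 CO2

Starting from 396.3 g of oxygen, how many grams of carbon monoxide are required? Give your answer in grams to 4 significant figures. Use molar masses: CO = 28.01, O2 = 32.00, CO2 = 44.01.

693.8 g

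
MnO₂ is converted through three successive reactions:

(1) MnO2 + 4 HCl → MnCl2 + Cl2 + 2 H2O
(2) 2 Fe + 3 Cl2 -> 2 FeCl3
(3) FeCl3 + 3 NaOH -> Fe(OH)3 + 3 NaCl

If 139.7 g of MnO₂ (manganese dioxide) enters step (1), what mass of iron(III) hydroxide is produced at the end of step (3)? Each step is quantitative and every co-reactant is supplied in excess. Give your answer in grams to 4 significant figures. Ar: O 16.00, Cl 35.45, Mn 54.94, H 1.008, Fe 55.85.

114.5 g

M(MnO2) = 54.94 + 2(16.00) = 86.94 g/mol.
M(Fe(OH)3) = 55.85 + 3(16.00) + 3(1.008) = 106.874 g/mol.
n(MnO2) = 139.7 / 86.94 = 1.6069 mol.
Reaction (1): MnO2→Cl2 ratio 1:1 ⇒ n(Cl2) = 1.6069 mol.
Reaction (2): Cl2→FeCl3 ratio 3:2 ⇒ n(FeCl3) = 1.0712 mol.
Reaction (3): FeCl3→Fe(OH)3 ratio 1:1 ⇒ n(Fe(OH)3) = 1.0712 mol.
Mass of Fe(OH)3 = 1.0712 × 106.874 = 114.49 g.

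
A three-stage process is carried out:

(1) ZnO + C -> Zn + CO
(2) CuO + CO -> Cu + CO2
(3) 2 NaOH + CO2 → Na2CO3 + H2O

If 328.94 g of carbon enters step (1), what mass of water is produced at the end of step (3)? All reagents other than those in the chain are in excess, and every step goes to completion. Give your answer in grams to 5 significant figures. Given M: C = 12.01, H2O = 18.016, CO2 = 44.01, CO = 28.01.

493.44 g

n(C) = 328.94 / 12.01 = 27.3888 mol.
Reaction (1): C→CO ratio 1:1 ⇒ n(CO) = 27.3888 mol.
Reaction (2): CO→CO2 ratio 1:1 ⇒ n(CO2) = 27.3888 mol.
Reaction (3): CO2→H2O ratio 1:1 ⇒ n(H2O) = 27.3888 mol.
Mass of H2O = 27.3888 × 18.016 = 493.437 g.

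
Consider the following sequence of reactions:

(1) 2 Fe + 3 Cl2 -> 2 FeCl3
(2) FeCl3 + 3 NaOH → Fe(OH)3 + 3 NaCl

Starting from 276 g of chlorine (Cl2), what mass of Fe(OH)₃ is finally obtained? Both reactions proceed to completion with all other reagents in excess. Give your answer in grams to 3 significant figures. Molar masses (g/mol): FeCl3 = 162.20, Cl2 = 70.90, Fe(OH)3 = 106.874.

277 g

n(Cl2) = 276.0 / 70.90 = 3.893 mol.
Step 1 gives a 3:2 ratio of Cl2 to FeCl3, so n(FeCl3) = 2.595 mol.
In step 2 the FeCl3:Fe(OH)3 ratio is 1:1, so n(Fe(OH)3) = 2.595 mol.
Mass of Fe(OH)3 = 2.595 × 106.874 = 277.4 g.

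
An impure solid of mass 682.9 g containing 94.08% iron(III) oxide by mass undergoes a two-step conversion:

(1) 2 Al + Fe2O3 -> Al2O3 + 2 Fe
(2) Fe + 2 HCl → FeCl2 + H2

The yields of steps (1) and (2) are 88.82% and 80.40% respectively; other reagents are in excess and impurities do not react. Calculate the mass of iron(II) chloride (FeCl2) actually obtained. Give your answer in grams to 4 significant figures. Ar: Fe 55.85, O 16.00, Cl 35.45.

Pure Fe2O3 = 682.9 × 0.9408 = 642.47 g.
M(Fe2O3) = 2(55.85) + 3(16.00) = 159.70 g/mol.
M(FeCl2) = 55.85 + 2(35.45) = 126.75 g/mol.
n(Fe2O3) = 642.47 / 159.70 = 4.0230 mol.
Step 1 (Fe2O3:Fe = 1:2): theoretical n(Fe) = 8.0460 mol; at 88.82% yield, n(Fe) = 7.1464 mol.
Step 2 (Fe:FeCl2 = 1:1): theoretical n(FeCl2) = 7.1464 mol, so theoretical mass = 7.1464 × 126.75 = 905.81 g.
At 80.40% yield, actual mass of FeCl2 = 905.81 × 0.8040 = 728.27 g.

728.3 g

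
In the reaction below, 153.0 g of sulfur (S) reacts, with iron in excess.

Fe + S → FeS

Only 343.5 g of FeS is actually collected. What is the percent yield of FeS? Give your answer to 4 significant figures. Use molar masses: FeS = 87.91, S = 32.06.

n(S) = 153.00 g / 32.06 g/mol = 4.7723 mol.
From the equation the S:FeS mole ratio is 1:1, so n(FeS) = 4.7723 × 1/1 = 4.7723 mol.
Mass of FeS = 4.7723 mol × 87.91 g/mol = 419.53 g.
This is the theoretical yield. Percent yield = 343.5 g / 419.53 g × 100% = 81.877%.

81.88 %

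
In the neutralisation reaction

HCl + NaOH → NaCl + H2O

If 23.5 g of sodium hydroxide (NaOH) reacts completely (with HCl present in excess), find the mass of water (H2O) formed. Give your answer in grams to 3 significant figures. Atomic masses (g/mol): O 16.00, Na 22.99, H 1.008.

10.6 g

M(NaOH) = 22.99 + 16.00 + 1.008 = 39.998 g/mol.
M(H2O) = 2(1.008) + 16.00 = 18.016 g/mol.
n(NaOH) = 23.50 g / 39.998 g/mol = 0.5875 mol.
From the equation the NaOH:H2O mole ratio is 1:1, so n(H2O) = 0.5875 × 1/1 = 0.5875 mol.
Mass of H2O = 0.5875 mol × 18.016 g/mol = 10.58 g.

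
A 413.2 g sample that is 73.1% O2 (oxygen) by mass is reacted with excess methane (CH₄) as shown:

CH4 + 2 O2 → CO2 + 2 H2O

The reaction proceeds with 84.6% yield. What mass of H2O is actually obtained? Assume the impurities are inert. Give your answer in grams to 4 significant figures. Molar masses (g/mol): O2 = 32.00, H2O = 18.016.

Pure O2 available = 413.2 g × 0.731 = 302.05 g.
n(O2) = 302.05 g / 32.00 g/mol = 9.4390 mol.
From the equation the O2:H2O mole ratio is 2:2, so n(H2O) = 9.4390 × 2/2 = 9.4390 mol.
Mass of H2O = 9.4390 mol × 18.016 g/mol = 170.05 g.
Actual mass collected = 170.05 g × 0.846 = 143.87 g.

143.9 g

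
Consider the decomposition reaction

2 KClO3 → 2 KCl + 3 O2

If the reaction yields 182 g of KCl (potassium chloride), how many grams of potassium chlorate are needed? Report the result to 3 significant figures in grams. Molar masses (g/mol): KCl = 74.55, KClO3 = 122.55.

299 g

n(KCl) = 182.0 g / 74.55 g/mol = 2.441 mol.
From the equation the KCl:KClO3 mole ratio is 2:2, so n(KClO3) = 2.441 × 2/2 = 2.441 mol.
Mass of KClO3 = 2.441 mol × 122.55 g/mol = 299.2 g.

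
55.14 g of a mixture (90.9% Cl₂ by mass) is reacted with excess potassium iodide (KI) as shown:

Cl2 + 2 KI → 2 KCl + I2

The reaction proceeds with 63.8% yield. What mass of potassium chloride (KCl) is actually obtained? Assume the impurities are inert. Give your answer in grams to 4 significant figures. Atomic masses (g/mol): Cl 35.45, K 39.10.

67.25 g

Pure Cl2 available = 55.14 g × 0.909 = 50.122 g.
M(Cl2) = 2(35.45) = 70.90 g/mol.
M(KCl) = 39.10 + 35.45 = 74.55 g/mol.
n(Cl2) = 50.122 g / 70.90 g/mol = 0.70694 mol.
From the equation the Cl2:KCl mole ratio is 1:2, so n(KCl) = 0.70694 × 2/1 = 1.4139 mol.
Mass of KCl = 1.4139 mol × 74.55 g/mol = 105.41 g.
Actual mass collected = 105.41 g × 0.638 = 67.249 g.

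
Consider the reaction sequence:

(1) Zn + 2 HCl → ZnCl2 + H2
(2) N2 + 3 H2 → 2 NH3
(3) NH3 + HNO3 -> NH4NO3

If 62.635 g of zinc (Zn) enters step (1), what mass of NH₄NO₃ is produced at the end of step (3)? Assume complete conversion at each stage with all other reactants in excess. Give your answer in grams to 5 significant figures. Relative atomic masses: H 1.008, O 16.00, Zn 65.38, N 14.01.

51.127 g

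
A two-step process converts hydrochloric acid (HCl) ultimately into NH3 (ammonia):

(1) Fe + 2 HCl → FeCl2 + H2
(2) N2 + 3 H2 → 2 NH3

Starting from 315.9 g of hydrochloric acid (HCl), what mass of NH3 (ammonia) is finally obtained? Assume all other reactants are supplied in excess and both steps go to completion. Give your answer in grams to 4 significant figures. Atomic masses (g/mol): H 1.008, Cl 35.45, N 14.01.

49.20 g

M(HCl) = 1.008 + 35.45 = 36.458 g/mol.
M(NH3) = 14.01 + 3(1.008) = 17.034 g/mol.
n(HCl) = 315.90 / 36.458 = 8.6648 mol.
Step 1 gives a 2:1 ratio of HCl to H2, so n(H2) = 4.3324 mol.
In step 2 the H2:NH3 ratio is 3:2, so n(NH3) = 2.8883 mol.
Mass of NH3 = 2.8883 × 17.034 = 49.199 g.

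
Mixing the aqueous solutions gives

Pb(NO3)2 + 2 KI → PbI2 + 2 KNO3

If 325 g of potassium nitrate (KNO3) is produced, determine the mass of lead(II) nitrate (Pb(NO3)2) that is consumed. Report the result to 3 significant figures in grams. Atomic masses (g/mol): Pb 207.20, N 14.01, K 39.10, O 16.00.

M(KNO3) = 39.10 + 14.01 + 3(16.00) = 101.11 g/mol.
M(Pb(NO3)2) = 207.20 + 2(14.01) + 6(16.00) = 331.22 g/mol.
n(KNO3) = 325.0 g / 101.11 g/mol = 3.214 mol.
From the equation the KNO3:Pb(NO3)2 mole ratio is 2:1, so n(Pb(NO3)2) = 3.214 × 1/2 = 1.607 mol.
Mass of Pb(NO3)2 = 1.607 mol × 331.22 g/mol = 532.3 g.

532 g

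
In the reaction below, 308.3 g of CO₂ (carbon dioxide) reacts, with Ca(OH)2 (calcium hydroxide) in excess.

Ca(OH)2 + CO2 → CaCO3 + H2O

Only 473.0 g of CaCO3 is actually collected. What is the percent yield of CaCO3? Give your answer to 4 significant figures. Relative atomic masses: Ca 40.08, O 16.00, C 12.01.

67.46 %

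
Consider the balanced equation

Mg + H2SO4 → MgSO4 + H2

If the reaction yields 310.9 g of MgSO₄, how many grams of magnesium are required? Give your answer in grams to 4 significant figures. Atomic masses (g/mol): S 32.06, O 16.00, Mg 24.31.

M(MgSO4) = 24.31 + 32.06 + 4(16.00) = 120.37 g/mol.
M(Mg) = 24.31 g/mol.
n(MgSO4) = 310.90 g / 120.37 g/mol = 2.5829 mol.
From the equation the MgSO4:Mg mole ratio is 1:1, so n(Mg) = 2.5829 × 1/1 = 2.5829 mol.
Mass of Mg = 2.5829 mol × 24.31 g/mol = 62.790 g.

62.79 g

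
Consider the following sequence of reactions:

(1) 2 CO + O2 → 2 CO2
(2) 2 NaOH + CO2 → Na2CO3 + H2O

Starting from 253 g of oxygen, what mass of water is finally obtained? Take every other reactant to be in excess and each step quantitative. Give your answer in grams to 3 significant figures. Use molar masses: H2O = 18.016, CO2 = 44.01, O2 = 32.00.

285 g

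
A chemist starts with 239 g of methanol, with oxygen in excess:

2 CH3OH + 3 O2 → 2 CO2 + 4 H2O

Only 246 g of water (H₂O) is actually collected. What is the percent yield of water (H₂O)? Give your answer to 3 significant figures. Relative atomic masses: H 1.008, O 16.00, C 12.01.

91.5 %

M(CH3OH) = 12.01 + 4(1.008) + 16.00 = 32.042 g/mol.
M(H2O) = 2(1.008) + 16.00 = 18.016 g/mol.
n(CH3OH) = 239.0 g / 32.042 g/mol = 7.459 mol.
From the equation the CH3OH:H2O mole ratio is 2:4, so n(H2O) = 7.459 × 4/2 = 14.92 mol.
Mass of H2O = 14.92 mol × 18.016 g/mol = 268.8 g.
This is the theoretical yield. Percent yield = 246 g / 268.8 g × 100% = 91.53%.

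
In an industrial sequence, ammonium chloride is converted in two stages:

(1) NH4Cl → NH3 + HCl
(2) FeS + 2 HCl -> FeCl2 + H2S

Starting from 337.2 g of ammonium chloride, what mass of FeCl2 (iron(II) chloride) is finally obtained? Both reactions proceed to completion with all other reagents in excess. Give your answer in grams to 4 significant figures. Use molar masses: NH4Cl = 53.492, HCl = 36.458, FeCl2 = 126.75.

399.5 g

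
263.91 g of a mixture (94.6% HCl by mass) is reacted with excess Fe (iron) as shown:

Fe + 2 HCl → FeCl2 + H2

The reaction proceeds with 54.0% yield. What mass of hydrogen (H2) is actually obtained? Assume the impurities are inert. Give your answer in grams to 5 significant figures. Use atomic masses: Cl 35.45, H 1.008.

3.7274 g

Pure HCl available = 263.91 g × 0.946 = 249.659 g.
M(HCl) = 1.008 + 35.45 = 36.458 g/mol.
M(H2) = 2(1.008) = 2.016 g/mol.
n(HCl) = 249.659 g / 36.458 g/mol = 6.84785 mol.
From the equation the HCl:H2 mole ratio is 2:1, so n(H2) = 6.84785 × 1/2 = 3.42392 mol.
Mass of H2 = 3.42392 mol × 2.016 g/mol = 6.90263 g.
Actual mass collected = 6.90263 g × 0.540 = 3.72742 g.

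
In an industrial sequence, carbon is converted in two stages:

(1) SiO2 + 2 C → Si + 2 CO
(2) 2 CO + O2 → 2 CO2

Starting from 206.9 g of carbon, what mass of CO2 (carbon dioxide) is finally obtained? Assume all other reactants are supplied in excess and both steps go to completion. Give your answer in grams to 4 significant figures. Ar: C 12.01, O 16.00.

758.2 g

M(C) = 12.01 g/mol.
M(CO2) = 12.01 + 2(16.00) = 44.01 g/mol.
n(C) = 206.90 / 12.01 = 17.227 mol.
Step 1 gives a 2:2 ratio of C to CO, so n(CO) = 17.227 mol.
In step 2 the CO:CO2 ratio is 2:2, so n(CO2) = 17.227 mol.
Mass of CO2 = 17.227 × 44.01 = 758.17 g.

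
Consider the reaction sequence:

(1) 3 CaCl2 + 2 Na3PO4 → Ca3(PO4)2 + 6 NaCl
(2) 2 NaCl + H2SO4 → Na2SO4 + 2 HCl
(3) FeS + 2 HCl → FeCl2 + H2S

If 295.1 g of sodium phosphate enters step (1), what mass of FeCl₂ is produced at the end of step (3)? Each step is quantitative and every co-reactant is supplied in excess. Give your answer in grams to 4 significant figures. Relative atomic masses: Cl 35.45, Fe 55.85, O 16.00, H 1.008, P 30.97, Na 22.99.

M(Na3PO4) = 3(22.99) + 30.97 + 4(16.00) = 163.94 g/mol.
M(FeCl2) = 55.85 + 2(35.45) = 126.75 g/mol.
n(Na3PO4) = 295.1 / 163.94 = 1.8000 mol.
Reaction (1): Na3PO4→NaCl ratio 2:6 ⇒ n(NaCl) = 5.4001 mol.
Reaction (2): NaCl→HCl ratio 2:2 ⇒ n(HCl) = 5.4001 mol.
Reaction (3): HCl→FeCl2 ratio 2:1 ⇒ n(FeCl2) = 2.7001 mol.
Mass of FeCl2 = 2.7001 × 126.75 = 342.23 g.

342.2 g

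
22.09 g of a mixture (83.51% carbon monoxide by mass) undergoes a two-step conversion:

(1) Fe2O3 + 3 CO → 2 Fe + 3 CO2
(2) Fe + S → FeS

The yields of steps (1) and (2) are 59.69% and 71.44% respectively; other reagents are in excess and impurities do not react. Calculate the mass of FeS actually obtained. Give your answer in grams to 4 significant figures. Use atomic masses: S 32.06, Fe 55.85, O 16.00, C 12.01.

16.46 g

Pure CO = 22.09 × 0.8351 = 18.447 g.
M(CO) = 12.01 + 16.00 = 28.01 g/mol.
M(FeS) = 55.85 + 32.06 = 87.91 g/mol.
n(CO) = 18.447 / 28.01 = 0.65860 mol.
Step 1 (CO:Fe = 3:2): theoretical n(Fe) = 0.43907 mol; at 59.69% yield, n(Fe) = 0.26208 mol.
Step 2 (Fe:FeS = 1:1): theoretical n(FeS) = 0.26208 mol, so theoretical mass = 0.26208 × 87.91 = 23.039 g.
At 71.44% yield, actual mass of FeS = 23.039 × 0.7144 = 16.459 g.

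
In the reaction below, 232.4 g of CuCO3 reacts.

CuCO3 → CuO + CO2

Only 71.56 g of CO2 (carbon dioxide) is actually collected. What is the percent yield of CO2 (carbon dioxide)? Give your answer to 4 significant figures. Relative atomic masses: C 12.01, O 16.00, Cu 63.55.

86.45 %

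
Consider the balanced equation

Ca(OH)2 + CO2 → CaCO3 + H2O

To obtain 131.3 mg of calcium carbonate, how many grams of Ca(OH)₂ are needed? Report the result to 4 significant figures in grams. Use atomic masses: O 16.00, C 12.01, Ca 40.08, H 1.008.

M(CaCO3) = 40.08 + 12.01 + 3(16.00) = 100.09 g/mol.
M(Ca(OH)2) = 40.08 + 2(16.00) + 2(1.008) = 74.096 g/mol.
Convert: 131.3 mg = 0.13130 g.
n(CaCO3) = 0.13130 g / 100.09 g/mol = 0.0013118 mol.
From the equation the CaCO3:Ca(OH)2 mole ratio is 1:1, so n(Ca(OH)2) = 0.0013118 × 1/1 = 0.0013118 mol.
Mass of Ca(OH)2 = 0.0013118 mol × 74.096 g/mol = 0.097201 g.

0.09720 g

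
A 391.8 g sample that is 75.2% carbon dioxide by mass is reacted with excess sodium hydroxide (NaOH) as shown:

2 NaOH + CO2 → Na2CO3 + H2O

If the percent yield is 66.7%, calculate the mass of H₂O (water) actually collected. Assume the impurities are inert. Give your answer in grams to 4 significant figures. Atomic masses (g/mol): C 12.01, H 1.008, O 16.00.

80.45 g

Pure CO2 available = 391.8 g × 0.752 = 294.63 g.
M(CO2) = 12.01 + 2(16.00) = 44.01 g/mol.
M(H2O) = 2(1.008) + 16.00 = 18.016 g/mol.
n(CO2) = 294.63 g / 44.01 g/mol = 6.6947 mol.
From the equation the CO2:H2O mole ratio is 1:1, so n(H2O) = 6.6947 × 1/1 = 6.6947 mol.
Mass of H2O = 6.6947 mol × 18.016 g/mol = 120.61 g.
Actual mass collected = 120.61 g × 0.667 = 80.448 g.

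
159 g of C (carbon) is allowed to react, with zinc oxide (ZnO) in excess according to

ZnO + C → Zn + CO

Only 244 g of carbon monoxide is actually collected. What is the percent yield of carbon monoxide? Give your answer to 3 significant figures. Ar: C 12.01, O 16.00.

M(C) = 12.01 g/mol.
M(CO) = 12.01 + 16.00 = 28.01 g/mol.
n(C) = 159.0 g / 12.01 g/mol = 13.24 mol.
From the equation the C:CO mole ratio is 1:1, so n(CO) = 13.24 × 1/1 = 13.24 mol.
Mass of CO = 13.24 mol × 28.01 g/mol = 370.8 g.
This is the theoretical yield. Percent yield = 244 g / 370.8 g × 100% = 65.80%.

65.8 %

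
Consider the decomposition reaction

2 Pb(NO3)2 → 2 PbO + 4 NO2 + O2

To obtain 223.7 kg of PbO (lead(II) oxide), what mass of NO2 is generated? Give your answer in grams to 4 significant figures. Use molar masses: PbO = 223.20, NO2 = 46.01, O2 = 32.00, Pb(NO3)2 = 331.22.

Convert: 223.7 kg = 223700 g.
n(PbO) = 223700 g / 223.20 g/mol = 1002.2 mol.
From the equation the PbO:NO2 mole ratio is 2:4, so n(NO2) = 1002.2 × 4/2 = 2004.5 mol.
Mass of NO2 = 2004.5 mol × 46.01 g/mol = 92226 g.

92230 g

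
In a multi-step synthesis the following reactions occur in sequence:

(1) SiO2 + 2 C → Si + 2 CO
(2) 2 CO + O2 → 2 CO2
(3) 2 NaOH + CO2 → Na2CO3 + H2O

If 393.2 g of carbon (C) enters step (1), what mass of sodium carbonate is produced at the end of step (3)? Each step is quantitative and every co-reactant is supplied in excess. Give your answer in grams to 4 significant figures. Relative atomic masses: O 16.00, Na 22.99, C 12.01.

3470 g

M(C) = 12.01 g/mol.
M(Na2CO3) = 2(22.99) + 12.01 + 3(16.00) = 105.99 g/mol.
n(C) = 393.2 / 12.01 = 32.739 mol.
Reaction (1): C→CO ratio 2:2 ⇒ n(CO) = 32.739 mol.
Reaction (2): CO→CO2 ratio 2:2 ⇒ n(CO2) = 32.739 mol.
Reaction (3): CO2→Na2CO3 ratio 1:1 ⇒ n(Na2CO3) = 32.739 mol.
Mass of Na2CO3 = 32.739 × 105.99 = 3470.0 g.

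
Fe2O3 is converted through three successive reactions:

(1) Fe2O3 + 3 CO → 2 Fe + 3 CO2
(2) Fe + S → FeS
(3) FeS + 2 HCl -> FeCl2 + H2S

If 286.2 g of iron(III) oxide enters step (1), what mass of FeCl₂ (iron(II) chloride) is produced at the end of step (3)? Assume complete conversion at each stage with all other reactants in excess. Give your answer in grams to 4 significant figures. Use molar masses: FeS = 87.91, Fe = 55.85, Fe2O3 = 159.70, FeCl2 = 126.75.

454.3 g

n(Fe2O3) = 286.2 / 159.70 = 1.7921 mol.
Reaction (1): Fe2O3→Fe ratio 1:2 ⇒ n(Fe) = 3.5842 mol.
Reaction (2): Fe→FeS ratio 1:1 ⇒ n(FeS) = 3.5842 mol.
Reaction (3): FeS→FeCl2 ratio 1:1 ⇒ n(FeCl2) = 3.5842 mol.
Mass of FeCl2 = 3.5842 × 126.75 = 454.30 g.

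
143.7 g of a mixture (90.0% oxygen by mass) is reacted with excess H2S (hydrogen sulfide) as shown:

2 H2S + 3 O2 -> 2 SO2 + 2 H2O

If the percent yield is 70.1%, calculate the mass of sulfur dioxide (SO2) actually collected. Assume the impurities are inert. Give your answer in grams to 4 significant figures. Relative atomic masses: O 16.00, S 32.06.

121.0 g

Pure O2 available = 143.7 g × 0.900 = 129.33 g.
M(O2) = 2(16.00) = 32.00 g/mol.
M(SO2) = 32.06 + 2(16.00) = 64.06 g/mol.
n(O2) = 129.33 g / 32.00 g/mol = 4.0416 mol.
From the equation the O2:SO2 mole ratio is 3:2, so n(SO2) = 4.0416 × 2/3 = 2.6944 mol.
Mass of SO2 = 2.6944 mol × 64.06 g/mol = 172.60 g.
Actual mass collected = 172.60 g × 0.701 = 120.99 g.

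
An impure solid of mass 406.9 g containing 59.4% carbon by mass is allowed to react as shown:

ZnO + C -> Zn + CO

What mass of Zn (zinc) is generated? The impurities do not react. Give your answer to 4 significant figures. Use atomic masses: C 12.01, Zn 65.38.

Mass of pure C = 406.9 g × 0.594 = 241.70 g.
M(C) = 12.01 g/mol.
M(Zn) = 65.38 g/mol.
n(C) = 241.70 g / 12.01 g/mol = 20.125 mol.
From the equation the C:Zn mole ratio is 1:1, so n(Zn) = 20.125 × 1/1 = 20.125 mol.
Mass of Zn = 20.125 mol × 65.38 g/mol = 1315.8 g.

1316 g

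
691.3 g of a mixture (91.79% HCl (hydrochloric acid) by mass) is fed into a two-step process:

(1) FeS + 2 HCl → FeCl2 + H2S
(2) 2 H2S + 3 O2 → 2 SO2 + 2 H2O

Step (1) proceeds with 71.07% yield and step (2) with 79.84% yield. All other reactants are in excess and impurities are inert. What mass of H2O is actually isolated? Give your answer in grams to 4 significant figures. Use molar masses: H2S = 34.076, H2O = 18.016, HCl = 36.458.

88.96 g

Pure HCl = 691.3 × 0.9179 = 634.54 g.
n(HCl) = 634.54 / 36.458 = 17.405 mol.
Step 1 (HCl:H2S = 2:1): theoretical n(H2S) = 8.7024 mol; at 71.07% yield, n(H2S) = 6.1848 mol.
Step 2 (H2S:H2O = 2:2): theoretical n(H2O) = 6.1848 mol, so theoretical mass = 6.1848 × 18.016 = 111.43 g.
At 79.84% yield, actual mass of H2O = 111.43 × 0.7984 = 88.962 g.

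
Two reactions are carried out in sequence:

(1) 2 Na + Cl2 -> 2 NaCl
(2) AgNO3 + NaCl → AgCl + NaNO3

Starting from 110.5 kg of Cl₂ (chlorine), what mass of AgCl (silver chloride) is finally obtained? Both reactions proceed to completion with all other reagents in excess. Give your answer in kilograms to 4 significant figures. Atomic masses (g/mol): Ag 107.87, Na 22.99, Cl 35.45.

446.7 kg

M(Cl2) = 2(35.45) = 70.90 g/mol.
M(AgCl) = 107.87 + 35.45 = 143.32 g/mol.
110.5 kg = 110500 g.
n(Cl2) = 110500 / 70.90 = 1558.5 mol.
Step 1 gives a 1:2 ratio of Cl2 to NaCl, so n(NaCl) = 3117.1 mol.
In step 2 the NaCl:AgCl ratio is 1:1, so n(AgCl) = 3117.1 mol.
Mass of AgCl = 3117.1 × 143.32 = 446740 g = 446.7 kg.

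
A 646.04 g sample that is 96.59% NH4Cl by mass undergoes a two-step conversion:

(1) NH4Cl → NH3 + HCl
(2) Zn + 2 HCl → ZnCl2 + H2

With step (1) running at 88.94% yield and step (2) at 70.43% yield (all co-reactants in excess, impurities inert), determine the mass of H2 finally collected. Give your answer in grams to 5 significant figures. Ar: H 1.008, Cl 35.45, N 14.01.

7.3658 g

Pure NH4Cl = 646.04 × 0.9659 = 624.010 g.
M(NH4Cl) = 14.01 + 4(1.008) + 35.45 = 53.492 g/mol.
M(H2) = 2(1.008) = 2.016 g/mol.
n(NH4Cl) = 624.010 / 53.492 = 11.6655 mol.
Step 1 (NH4Cl:HCl = 1:1): theoretical n(HCl) = 11.6655 mol; at 88.94% yield, n(HCl) = 10.3753 mol.
Step 2 (HCl:H2 = 2:1): theoretical n(H2) = 5.18764 mol, so theoretical mass = 5.18764 × 2.016 = 10.4583 g.
At 70.43% yield, actual mass of H2 = 10.4583 × 0.7043 = 7.36577 g.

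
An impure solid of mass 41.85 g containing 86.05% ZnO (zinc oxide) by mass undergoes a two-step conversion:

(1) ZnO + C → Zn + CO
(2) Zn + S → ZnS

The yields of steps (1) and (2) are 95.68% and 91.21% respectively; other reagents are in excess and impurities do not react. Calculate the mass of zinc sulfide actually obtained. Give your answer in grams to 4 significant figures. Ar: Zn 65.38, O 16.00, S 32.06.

37.63 g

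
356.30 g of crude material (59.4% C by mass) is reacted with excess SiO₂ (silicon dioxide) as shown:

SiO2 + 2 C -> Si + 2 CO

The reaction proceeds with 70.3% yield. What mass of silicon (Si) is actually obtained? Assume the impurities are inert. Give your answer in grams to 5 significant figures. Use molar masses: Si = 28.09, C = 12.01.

Pure C available = 356.30 g × 0.594 = 211.642 g.
n(C) = 211.642 g / 12.01 g/mol = 17.6222 mol.
From the equation the C:Si mole ratio is 2:1, so n(Si) = 17.6222 × 1/2 = 8.81108 mol.
Mass of Si = 8.81108 mol × 28.09 g/mol = 247.503 g.
Actual mass collected = 247.503 g × 0.703 = 173.995 g.

173.99 g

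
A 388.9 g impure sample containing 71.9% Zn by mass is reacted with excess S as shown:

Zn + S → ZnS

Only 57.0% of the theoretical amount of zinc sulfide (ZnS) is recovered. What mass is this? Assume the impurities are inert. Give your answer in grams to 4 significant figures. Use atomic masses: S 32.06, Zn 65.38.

237.5 g

Pure Zn available = 388.9 g × 0.719 = 279.62 g.
M(Zn) = 65.38 g/mol.
M(ZnS) = 65.38 + 32.06 = 97.44 g/mol.
n(Zn) = 279.62 g / 65.38 g/mol = 4.2768 mol.
From the equation the Zn:ZnS mole ratio is 1:1, so n(ZnS) = 4.2768 × 1/1 = 4.2768 mol.
Mass of ZnS = 4.2768 mol × 97.44 g/mol = 416.73 g.
Actual mass collected = 416.73 g × 0.570 = 237.54 g.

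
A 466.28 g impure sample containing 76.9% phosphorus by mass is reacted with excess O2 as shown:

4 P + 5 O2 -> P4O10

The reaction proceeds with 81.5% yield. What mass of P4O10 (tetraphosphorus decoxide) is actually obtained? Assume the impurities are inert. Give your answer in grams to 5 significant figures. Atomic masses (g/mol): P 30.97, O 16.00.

669.68 g

Pure P available = 466.28 g × 0.769 = 358.569 g.
M(P) = 30.97 g/mol.
M(P4O10) = 4(30.97) + 10(16.00) = 283.88 g/mol.
n(P) = 358.569 g / 30.97 g/mol = 11.5780 mol.
From the equation the P:P4O10 mole ratio is 4:1, so n(P4O10) = 11.5780 × 1/4 = 2.89449 mol.
Mass of P4O10 = 2.89449 mol × 283.88 g/mol = 821.688 g.
Actual mass collected = 821.688 g × 0.815 = 669.675 g.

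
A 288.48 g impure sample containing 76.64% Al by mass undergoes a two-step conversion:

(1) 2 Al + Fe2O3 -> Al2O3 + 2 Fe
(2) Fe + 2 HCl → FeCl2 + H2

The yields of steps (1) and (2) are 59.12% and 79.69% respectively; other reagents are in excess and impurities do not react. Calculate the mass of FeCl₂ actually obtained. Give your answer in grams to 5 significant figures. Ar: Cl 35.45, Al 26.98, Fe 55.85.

489.35 g

Pure Al = 288.48 × 0.7664 = 221.091 g.
M(Al) = 26.98 g/mol.
M(FeCl2) = 55.85 + 2(35.45) = 126.75 g/mol.
n(Al) = 221.091 / 26.98 = 8.19463 mol.
Step 1 (Al:Fe = 2:2): theoretical n(Fe) = 8.19463 mol; at 59.12% yield, n(Fe) = 4.84466 mol.
Step 2 (Fe:FeCl2 = 1:1): theoretical n(FeCl2) = 4.84466 mol, so theoretical mass = 4.84466 × 126.75 = 614.061 g.
At 79.69% yield, actual mass of FeCl2 = 614.061 × 0.7969 = 489.345 g.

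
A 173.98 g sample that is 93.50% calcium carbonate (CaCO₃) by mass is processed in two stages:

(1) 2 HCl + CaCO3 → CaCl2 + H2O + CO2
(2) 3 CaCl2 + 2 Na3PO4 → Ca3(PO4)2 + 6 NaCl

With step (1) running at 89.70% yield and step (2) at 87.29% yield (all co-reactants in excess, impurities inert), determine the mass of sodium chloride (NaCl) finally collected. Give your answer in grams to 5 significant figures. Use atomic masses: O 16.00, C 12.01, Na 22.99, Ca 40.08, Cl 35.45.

148.74 g

Pure CaCO3 = 173.98 × 0.9350 = 162.671 g.
M(CaCO3) = 40.08 + 12.01 + 3(16.00) = 100.09 g/mol.
M(NaCl) = 22.99 + 35.45 = 58.44 g/mol.
n(CaCO3) = 162.671 / 100.09 = 1.62525 mol.
Step 1 (CaCO3:CaCl2 = 1:1): theoretical n(CaCl2) = 1.62525 mol; at 89.70% yield, n(CaCl2) = 1.45785 mol.
Step 2 (CaCl2:NaCl = 3:6): theoretical n(NaCl) = 2.91570 mol, so theoretical mass = 2.91570 × 58.44 = 170.393 g.
At 87.29% yield, actual mass of NaCl = 170.393 × 0.8729 = 148.736 g.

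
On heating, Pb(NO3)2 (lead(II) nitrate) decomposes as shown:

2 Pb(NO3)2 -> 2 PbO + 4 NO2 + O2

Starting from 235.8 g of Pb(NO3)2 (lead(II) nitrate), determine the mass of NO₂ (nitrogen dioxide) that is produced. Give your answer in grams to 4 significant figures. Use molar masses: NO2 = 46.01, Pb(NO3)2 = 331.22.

n(Pb(NO3)2) = 235.80 g / 331.22 g/mol = 0.71191 mol.
From the equation the Pb(NO3)2:NO2 mole ratio is 2:4, so n(NO2) = 0.71191 × 4/2 = 1.4238 mol.
Mass of NO2 = 1.4238 mol × 46.01 g/mol = 65.510 g.

65.51 g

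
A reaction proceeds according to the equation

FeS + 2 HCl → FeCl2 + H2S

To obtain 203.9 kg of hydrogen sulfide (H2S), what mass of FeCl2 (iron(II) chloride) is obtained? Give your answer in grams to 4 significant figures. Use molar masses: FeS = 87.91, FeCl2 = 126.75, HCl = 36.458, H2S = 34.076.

758400 g

Convert: 203.9 kg = 203900 g.
n(H2S) = 203900 g / 34.076 g/mol = 5983.7 mol.
From the equation the H2S:FeCl2 mole ratio is 1:1, so n(FeCl2) = 5983.7 × 1/1 = 5983.7 mol.
Mass of FeCl2 = 5983.7 mol × 126.75 g/mol = 758430 g.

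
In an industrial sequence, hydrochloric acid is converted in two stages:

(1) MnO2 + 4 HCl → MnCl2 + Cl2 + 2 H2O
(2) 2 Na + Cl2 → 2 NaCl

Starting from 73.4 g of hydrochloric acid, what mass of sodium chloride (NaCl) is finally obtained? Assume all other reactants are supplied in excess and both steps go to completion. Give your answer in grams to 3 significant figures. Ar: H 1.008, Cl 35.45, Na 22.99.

M(HCl) = 1.008 + 35.45 = 36.458 g/mol.
M(NaCl) = 22.99 + 35.45 = 58.44 g/mol.
n(HCl) = 73.40 / 36.458 = 2.013 mol.
Step 1 gives a 4:1 ratio of HCl to Cl2, so n(Cl2) = 0.5033 mol.
In step 2 the Cl2:NaCl ratio is 1:2, so n(NaCl) = 1.007 mol.
Mass of NaCl = 1.007 × 58.44 = 58.83 g.

58.8 g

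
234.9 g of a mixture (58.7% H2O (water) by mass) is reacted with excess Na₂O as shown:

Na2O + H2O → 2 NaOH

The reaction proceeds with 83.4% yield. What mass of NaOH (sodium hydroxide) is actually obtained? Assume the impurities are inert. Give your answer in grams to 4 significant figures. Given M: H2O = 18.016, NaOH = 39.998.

Pure H2O available = 234.9 g × 0.587 = 137.89 g.
n(H2O) = 137.89 g / 18.016 g/mol = 7.6535 mol.
From the equation the H2O:NaOH mole ratio is 1:2, so n(NaOH) = 7.6535 × 2/1 = 15.307 mol.
Mass of NaOH = 15.307 mol × 39.998 g/mol = 612.25 g.
Actual mass collected = 612.25 g × 0.834 = 510.62 g.

510.6 g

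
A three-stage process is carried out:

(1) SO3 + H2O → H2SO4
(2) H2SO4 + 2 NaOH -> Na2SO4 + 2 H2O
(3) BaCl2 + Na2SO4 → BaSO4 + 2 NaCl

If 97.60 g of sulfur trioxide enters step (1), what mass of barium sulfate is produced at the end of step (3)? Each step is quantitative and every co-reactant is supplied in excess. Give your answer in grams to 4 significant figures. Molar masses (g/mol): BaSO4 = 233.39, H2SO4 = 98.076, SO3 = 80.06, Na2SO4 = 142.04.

n(SO3) = 97.60 / 80.06 = 1.2191 mol.
Reaction (1): SO3→H2SO4 ratio 1:1 ⇒ n(H2SO4) = 1.2191 mol.
Reaction (2): H2SO4→Na2SO4 ratio 1:1 ⇒ n(Na2SO4) = 1.2191 mol.
Reaction (3): Na2SO4→BaSO4 ratio 1:1 ⇒ n(BaSO4) = 1.2191 mol.
Mass of BaSO4 = 1.2191 × 233.39 = 284.52 g.

284.5 g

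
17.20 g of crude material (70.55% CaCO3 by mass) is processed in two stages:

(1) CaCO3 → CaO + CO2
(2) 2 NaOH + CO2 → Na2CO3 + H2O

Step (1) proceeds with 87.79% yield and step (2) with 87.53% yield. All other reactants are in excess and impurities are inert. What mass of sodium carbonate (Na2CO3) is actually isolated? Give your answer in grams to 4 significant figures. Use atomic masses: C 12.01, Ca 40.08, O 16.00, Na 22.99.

Pure CaCO3 = 17.20 × 0.7055 = 12.135 g.
M(CaCO3) = 40.08 + 12.01 + 3(16.00) = 100.09 g/mol.
M(Na2CO3) = 2(22.99) + 12.01 + 3(16.00) = 105.99 g/mol.
n(CaCO3) = 12.135 / 100.09 = 0.12124 mol.
Step 1 (CaCO3:CO2 = 1:1): theoretical n(CO2) = 0.12124 mol; at 87.79% yield, n(CO2) = 0.10643 mol.
Step 2 (CO2:Na2CO3 = 1:1): theoretical n(Na2CO3) = 0.10643 mol, so theoretical mass = 0.10643 × 105.99 = 11.281 g.
At 87.53% yield, actual mass of Na2CO3 = 11.281 × 0.8753 = 9.8742 g.

9.874 g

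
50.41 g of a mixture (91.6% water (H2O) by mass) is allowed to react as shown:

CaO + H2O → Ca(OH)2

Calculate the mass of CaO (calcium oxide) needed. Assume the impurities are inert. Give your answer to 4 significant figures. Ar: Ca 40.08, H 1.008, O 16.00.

Mass of pure H2O = 50.41 g × 0.916 = 46.176 g.
M(H2O) = 2(1.008) + 16.00 = 18.016 g/mol.
M(CaO) = 40.08 + 16.00 = 56.08 g/mol.
n(H2O) = 46.176 g / 18.016 g/mol = 2.5630 mol.
From the equation the H2O:CaO mole ratio is 1:1, so n(CaO) = 2.5630 × 1/1 = 2.5630 mol.
Mass of CaO = 2.5630 mol × 56.08 g/mol = 143.73 g.

143.7 g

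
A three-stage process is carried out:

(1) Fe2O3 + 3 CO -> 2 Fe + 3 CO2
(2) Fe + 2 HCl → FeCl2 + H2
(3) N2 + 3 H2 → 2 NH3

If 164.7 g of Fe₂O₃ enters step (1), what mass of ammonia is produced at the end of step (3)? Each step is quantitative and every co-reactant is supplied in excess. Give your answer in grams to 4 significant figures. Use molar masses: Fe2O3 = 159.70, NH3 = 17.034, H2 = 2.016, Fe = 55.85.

n(Fe2O3) = 164.7 / 159.70 = 1.0313 mol.
Reaction (1): Fe2O3→Fe ratio 1:2 ⇒ n(Fe) = 2.0626 mol.
Reaction (2): Fe→H2 ratio 1:1 ⇒ n(H2) = 2.0626 mol.
Reaction (3): H2→NH3 ratio 3:2 ⇒ n(NH3) = 1.3751 mol.
Mass of NH3 = 1.3751 × 17.034 = 23.423 g.

23.42 g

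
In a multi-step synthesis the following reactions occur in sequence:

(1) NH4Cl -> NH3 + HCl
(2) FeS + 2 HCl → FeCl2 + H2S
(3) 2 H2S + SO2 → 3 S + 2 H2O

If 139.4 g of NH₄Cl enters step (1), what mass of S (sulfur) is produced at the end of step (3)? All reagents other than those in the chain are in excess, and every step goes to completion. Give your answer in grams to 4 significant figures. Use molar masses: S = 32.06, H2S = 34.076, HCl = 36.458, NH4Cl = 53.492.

62.66 g

n(NH4Cl) = 139.4 / 53.492 = 2.6060 mol.
Reaction (1): NH4Cl→HCl ratio 1:1 ⇒ n(HCl) = 2.6060 mol.
Reaction (2): HCl→H2S ratio 2:1 ⇒ n(H2S) = 1.3030 mol.
Reaction (3): H2S→S ratio 2:3 ⇒ n(S) = 1.9545 mol.
Mass of S = 1.9545 × 32.06 = 62.661 g.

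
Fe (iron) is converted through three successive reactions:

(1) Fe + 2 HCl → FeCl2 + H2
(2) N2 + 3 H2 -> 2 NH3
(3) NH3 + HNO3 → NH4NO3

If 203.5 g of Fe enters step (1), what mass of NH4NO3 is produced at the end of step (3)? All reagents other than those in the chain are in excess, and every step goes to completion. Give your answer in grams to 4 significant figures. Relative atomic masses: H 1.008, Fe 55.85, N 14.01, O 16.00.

194.5 g

M(Fe) = 55.85 g/mol.
M(NH4NO3) = 2(14.01) + 4(1.008) + 3(16.00) = 80.052 g/mol.
n(Fe) = 203.5 / 55.85 = 3.6437 mol.
Reaction (1): Fe→H2 ratio 1:1 ⇒ n(H2) = 3.6437 mol.
Reaction (2): H2→NH3 ratio 3:2 ⇒ n(NH3) = 2.4291 mol.
Reaction (3): NH3→NH4NO3 ratio 1:1 ⇒ n(NH4NO3) = 2.4291 mol.
Mass of NH4NO3 = 2.4291 × 80.052 = 194.46 g.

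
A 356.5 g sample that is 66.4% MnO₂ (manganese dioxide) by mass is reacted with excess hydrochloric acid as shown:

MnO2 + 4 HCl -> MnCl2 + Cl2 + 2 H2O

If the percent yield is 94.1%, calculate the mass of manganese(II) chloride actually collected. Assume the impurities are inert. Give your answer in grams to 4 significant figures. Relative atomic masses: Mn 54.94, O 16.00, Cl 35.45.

322.4 g

Pure MnO2 available = 356.5 g × 0.664 = 236.72 g.
M(MnO2) = 54.94 + 2(16.00) = 86.94 g/mol.
M(MnCl2) = 54.94 + 2(35.45) = 125.84 g/mol.
n(MnO2) = 236.72 g / 86.94 g/mol = 2.7228 mol.
From the equation the MnO2:MnCl2 mole ratio is 1:1, so n(MnCl2) = 2.7228 × 1/1 = 2.7228 mol.
Mass of MnCl2 = 2.7228 mol × 125.84 g/mol = 342.63 g.
Actual mass collected = 342.63 g × 0.941 = 322.42 g.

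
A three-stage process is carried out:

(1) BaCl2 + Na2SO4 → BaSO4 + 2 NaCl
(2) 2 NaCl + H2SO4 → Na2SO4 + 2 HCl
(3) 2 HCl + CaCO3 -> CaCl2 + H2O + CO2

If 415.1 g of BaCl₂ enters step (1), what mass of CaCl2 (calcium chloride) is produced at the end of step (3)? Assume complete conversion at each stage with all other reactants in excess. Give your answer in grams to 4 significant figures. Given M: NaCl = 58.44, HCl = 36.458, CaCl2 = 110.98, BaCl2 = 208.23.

221.2 g

n(BaCl2) = 415.1 / 208.23 = 1.9935 mol.
Reaction (1): BaCl2→NaCl ratio 1:2 ⇒ n(NaCl) = 3.9869 mol.
Reaction (2): NaCl→HCl ratio 2:2 ⇒ n(HCl) = 3.9869 mol.
Reaction (3): HCl→CaCl2 ratio 2:1 ⇒ n(CaCl2) = 1.9935 mol.
Mass of CaCl2 = 1.9935 × 110.98 = 221.24 g.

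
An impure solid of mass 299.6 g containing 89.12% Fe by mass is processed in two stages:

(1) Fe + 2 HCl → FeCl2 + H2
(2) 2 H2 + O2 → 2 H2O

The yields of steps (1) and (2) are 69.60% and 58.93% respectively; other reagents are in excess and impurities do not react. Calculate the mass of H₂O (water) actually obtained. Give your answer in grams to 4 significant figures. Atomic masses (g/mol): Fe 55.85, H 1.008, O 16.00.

Pure Fe = 299.6 × 0.8912 = 267.00 g.
M(Fe) = 55.85 g/mol.
M(H2O) = 2(1.008) + 16.00 = 18.016 g/mol.
n(Fe) = 267.00 / 55.85 = 4.7807 mol.
Step 1 (Fe:H2 = 1:1): theoretical n(H2) = 4.7807 mol; at 69.60% yield, n(H2) = 3.3274 mol.
Step 2 (H2:H2O = 2:2): theoretical n(H2O) = 3.3274 mol, so theoretical mass = 3.3274 × 18.016 = 59.946 g.
At 58.93% yield, actual mass of H2O = 59.946 × 0.5893 = 35.326 g.

35.33 g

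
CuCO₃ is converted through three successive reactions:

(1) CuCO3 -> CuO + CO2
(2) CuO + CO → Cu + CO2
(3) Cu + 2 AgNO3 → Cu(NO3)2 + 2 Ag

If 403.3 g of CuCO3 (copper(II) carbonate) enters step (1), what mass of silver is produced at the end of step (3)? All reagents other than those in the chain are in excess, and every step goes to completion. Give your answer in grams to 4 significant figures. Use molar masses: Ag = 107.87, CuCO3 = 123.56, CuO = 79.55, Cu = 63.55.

704.2 g

n(CuCO3) = 403.3 / 123.56 = 3.2640 mol.
Reaction (1): CuCO3→CuO ratio 1:1 ⇒ n(CuO) = 3.2640 mol.
Reaction (2): CuO→Cu ratio 1:1 ⇒ n(Cu) = 3.2640 mol.
Reaction (3): Cu→Ag ratio 1:2 ⇒ n(Ag) = 6.5280 mol.
Mass of Ag = 6.5280 × 107.87 = 704.18 g.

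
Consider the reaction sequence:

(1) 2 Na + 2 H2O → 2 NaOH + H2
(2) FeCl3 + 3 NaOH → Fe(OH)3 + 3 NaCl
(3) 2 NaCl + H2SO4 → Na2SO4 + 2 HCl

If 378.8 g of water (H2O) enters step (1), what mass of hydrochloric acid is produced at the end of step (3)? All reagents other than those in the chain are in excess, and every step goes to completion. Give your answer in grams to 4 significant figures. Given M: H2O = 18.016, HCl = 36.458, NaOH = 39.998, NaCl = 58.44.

n(H2O) = 378.8 / 18.016 = 21.026 mol.
Reaction (1): H2O→NaOH ratio 2:2 ⇒ n(NaOH) = 21.026 mol.
Reaction (2): NaOH→NaCl ratio 3:3 ⇒ n(NaCl) = 21.026 mol.
Reaction (3): NaCl→HCl ratio 2:2 ⇒ n(HCl) = 21.026 mol.
Mass of HCl = 21.026 × 36.458 = 766.56 g.

766.6 g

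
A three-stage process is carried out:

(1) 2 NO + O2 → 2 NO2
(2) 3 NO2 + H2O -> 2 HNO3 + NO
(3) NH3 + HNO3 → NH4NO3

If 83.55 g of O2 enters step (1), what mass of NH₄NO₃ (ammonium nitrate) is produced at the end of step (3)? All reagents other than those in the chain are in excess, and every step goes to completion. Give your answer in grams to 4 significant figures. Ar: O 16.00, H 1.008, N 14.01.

M(O2) = 2(16.00) = 32.00 g/mol.
M(NH4NO3) = 2(14.01) + 4(1.008) + 3(16.00) = 80.052 g/mol.
n(O2) = 83.55 / 32.00 = 2.6109 mol.
Reaction (1): O2→NO2 ratio 1:2 ⇒ n(NO2) = 5.2219 mol.
Reaction (2): NO2→HNO3 ratio 3:2 ⇒ n(HNO3) = 3.4812 mol.
Reaction (3): HNO3→NH4NO3 ratio 1:1 ⇒ n(NH4NO3) = 3.4812 mol.
Mass of NH4NO3 = 3.4812 × 80.052 = 278.68 g.

278.7 g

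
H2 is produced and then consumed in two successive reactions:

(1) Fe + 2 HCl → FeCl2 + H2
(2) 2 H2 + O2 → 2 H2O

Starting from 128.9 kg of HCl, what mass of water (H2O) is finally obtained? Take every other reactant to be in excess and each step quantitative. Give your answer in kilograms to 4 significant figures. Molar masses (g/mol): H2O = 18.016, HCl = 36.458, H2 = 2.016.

128.9 kg = 128900 g.
n(HCl) = 128900 / 36.458 = 3535.6 mol.
Step 1 gives a 2:1 ratio of HCl to H2, so n(H2) = 1767.8 mol.
In step 2 the H2:H2O ratio is 2:2, so n(H2O) = 1767.8 mol.
Mass of H2O = 1767.8 × 18.016 = 31848 g = 31.85 kg.

31.85 kg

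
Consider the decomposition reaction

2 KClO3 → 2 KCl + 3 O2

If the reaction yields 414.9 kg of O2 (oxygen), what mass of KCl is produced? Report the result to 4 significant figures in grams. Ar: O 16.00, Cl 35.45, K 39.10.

644400 g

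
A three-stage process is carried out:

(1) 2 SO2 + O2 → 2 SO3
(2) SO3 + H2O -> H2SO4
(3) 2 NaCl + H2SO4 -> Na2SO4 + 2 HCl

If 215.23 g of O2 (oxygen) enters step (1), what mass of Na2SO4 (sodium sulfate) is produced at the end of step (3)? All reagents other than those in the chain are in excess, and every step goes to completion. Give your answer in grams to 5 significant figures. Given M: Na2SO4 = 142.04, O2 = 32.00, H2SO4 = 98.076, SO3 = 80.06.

1910.7 g

n(O2) = 215.23 / 32.00 = 6.72594 mol.
Reaction (1): O2→SO3 ratio 1:2 ⇒ n(SO3) = 13.4519 mol.
Reaction (2): SO3→H2SO4 ratio 1:1 ⇒ n(H2SO4) = 13.4519 mol.
Reaction (3): H2SO4→Na2SO4 ratio 1:1 ⇒ n(Na2SO4) = 13.4519 mol.
Mass of Na2SO4 = 13.4519 × 142.04 = 1910.70 g.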